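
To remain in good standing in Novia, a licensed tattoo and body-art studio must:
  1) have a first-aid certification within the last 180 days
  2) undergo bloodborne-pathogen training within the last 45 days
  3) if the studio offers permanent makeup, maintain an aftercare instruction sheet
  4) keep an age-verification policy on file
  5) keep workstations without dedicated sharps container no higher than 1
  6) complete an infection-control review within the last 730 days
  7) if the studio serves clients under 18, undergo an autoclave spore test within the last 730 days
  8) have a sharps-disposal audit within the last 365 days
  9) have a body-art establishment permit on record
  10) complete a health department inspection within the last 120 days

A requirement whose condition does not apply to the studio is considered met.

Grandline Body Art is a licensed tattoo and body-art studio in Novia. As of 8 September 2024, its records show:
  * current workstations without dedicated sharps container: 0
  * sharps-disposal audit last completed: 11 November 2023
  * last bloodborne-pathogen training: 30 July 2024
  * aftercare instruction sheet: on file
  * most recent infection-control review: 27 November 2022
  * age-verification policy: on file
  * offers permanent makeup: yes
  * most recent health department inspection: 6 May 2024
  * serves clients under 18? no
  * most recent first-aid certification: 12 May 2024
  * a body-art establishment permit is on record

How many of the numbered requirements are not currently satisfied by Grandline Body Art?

1. first-aid certification 119 days ago vs limit 180 → met
2. bloodborne-pathogen training 40 days ago vs limit 45 → met
3. condition 'offers permanent makeup' holds; aftercare instruction sheet present → met
4. age-verification policy present → met
5. workstations without dedicated sharps container 0 ≤ 1 → met
6. infection-control review 651 days ago vs limit 730 → met
7. condition 'serves clients under 18' does not hold → requirement n/a → met
8. sharps-disposal audit 302 days ago vs limit 365 → met
9. body-art establishment permit present → met
10. health department inspection 125 days ago vs limit 120 → not met
Not met: 1 of 10

1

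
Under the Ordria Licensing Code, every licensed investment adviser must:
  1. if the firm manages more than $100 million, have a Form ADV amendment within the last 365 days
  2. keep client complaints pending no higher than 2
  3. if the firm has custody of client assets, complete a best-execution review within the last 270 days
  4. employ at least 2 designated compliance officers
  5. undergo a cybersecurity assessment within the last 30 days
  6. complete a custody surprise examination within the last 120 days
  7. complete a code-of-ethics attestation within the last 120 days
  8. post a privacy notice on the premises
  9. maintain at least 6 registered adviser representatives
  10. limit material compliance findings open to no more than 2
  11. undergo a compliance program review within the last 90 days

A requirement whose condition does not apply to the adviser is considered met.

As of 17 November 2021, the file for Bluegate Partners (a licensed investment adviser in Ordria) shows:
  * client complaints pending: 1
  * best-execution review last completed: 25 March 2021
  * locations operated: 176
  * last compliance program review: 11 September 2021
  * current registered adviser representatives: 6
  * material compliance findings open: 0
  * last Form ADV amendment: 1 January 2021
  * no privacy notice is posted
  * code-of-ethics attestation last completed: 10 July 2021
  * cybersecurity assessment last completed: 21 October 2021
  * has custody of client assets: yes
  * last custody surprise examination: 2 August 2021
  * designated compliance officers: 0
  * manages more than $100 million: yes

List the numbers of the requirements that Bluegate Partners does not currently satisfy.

4, 7, 8

1. condition 'manages more than $100 million' holds; Form ADV amendment 320 days ago vs limit 365 → met
2. client complaints pending 1 ≤ 2 → met
3. condition 'has custody of client assets' holds; best-execution review 237 days ago vs limit 270 → met
4. designated compliance officers 0 < 2 → not met
5. cybersecurity assessment 27 days ago vs limit 30 → met
6. custody surprise examination 107 days ago vs limit 120 → met
7. code-of-ethics attestation 130 days ago vs limit 120 → not met
8. privacy notice absent → not met
9. registered adviser representatives 6 ≥ 6 → met
10. material compliance findings open 0 ≤ 2 → met
11. compliance program review 67 days ago vs limit 90 → met
Not met: 4, 7, 8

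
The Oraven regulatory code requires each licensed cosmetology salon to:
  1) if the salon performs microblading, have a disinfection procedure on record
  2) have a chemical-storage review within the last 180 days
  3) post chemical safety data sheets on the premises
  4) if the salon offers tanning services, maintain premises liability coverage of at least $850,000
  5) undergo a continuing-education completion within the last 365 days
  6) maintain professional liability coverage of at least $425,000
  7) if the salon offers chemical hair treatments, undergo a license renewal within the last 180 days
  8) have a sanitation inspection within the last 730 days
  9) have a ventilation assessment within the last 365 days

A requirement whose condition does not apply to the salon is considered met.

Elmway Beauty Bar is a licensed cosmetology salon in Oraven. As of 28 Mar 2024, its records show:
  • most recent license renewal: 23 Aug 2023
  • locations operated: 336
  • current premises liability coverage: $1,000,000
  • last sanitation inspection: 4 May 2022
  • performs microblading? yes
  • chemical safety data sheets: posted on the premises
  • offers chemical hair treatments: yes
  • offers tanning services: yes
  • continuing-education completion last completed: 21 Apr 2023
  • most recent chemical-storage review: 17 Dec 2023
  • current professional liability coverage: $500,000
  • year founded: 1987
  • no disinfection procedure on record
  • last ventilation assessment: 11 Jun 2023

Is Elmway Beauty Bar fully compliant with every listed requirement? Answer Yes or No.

1. condition 'performs microblading' holds; disinfection procedure absent → not met
2. chemical-storage review 102 days ago vs limit 180 → met
3. chemical safety data sheets present → met
4. condition 'offers tanning services' holds; premises liability coverage $1,000,000 ≥ $850,000 → met
5. continuing-education completion 342 days ago vs limit 365 → met
6. professional liability coverage $500,000 ≥ $425,000 → met
7. condition 'offers chemical hair treatments' holds; license renewal 218 days ago vs limit 180 → not met
8. sanitation inspection 694 days ago vs limit 730 → met
9. ventilation assessment 291 days ago vs limit 365 → met
Not met: 1, 7

No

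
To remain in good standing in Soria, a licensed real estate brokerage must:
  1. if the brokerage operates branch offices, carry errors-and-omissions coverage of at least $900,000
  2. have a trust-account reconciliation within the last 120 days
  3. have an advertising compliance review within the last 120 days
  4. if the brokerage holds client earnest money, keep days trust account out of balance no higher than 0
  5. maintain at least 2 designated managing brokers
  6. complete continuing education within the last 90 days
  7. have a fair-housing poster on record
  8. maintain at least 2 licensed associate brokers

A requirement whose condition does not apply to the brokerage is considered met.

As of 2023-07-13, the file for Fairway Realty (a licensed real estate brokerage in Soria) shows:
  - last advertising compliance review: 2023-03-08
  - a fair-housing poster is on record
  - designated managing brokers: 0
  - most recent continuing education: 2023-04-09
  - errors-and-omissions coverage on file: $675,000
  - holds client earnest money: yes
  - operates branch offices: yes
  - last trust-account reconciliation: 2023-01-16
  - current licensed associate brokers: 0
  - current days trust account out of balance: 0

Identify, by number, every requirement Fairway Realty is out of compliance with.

1. condition 'operates branch offices' holds; errors-and-omissions coverage $675,000 < $900,000 → not met
2. trust-account reconciliation 178 days ago vs limit 120 → not met
3. advertising compliance review 127 days ago vs limit 120 → not met
4. condition 'holds client earnest money' holds; days trust account out of balance 0 ≤ 0 → met
5. designated managing brokers 0 < 2 → not met
6. continuing education 95 days ago vs limit 90 → not met
7. fair-housing poster present → met
8. licensed associate brokers 0 < 2 → not met
Not met: 1, 2, 3, 5, 6, 8

1, 2, 3, 5, 6, 8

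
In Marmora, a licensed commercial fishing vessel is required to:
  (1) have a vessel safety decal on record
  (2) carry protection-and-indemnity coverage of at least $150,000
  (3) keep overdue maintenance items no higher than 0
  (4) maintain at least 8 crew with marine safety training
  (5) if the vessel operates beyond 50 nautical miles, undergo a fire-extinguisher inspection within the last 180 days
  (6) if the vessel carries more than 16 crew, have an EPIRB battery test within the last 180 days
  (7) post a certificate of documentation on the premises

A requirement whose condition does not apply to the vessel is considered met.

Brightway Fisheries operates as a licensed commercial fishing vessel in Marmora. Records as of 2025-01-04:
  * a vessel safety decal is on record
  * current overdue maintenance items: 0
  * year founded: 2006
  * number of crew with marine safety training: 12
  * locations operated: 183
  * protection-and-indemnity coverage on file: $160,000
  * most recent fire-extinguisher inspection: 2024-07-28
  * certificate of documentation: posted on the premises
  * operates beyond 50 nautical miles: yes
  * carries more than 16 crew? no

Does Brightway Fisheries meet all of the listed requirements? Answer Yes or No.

1. vessel safety decal present → met
2. protection-and-indemnity coverage $160,000 ≥ $150,000 → met
3. overdue maintenance items 0 ≤ 0 → met
4. crew with marine safety training 12 ≥ 8 → met
5. condition 'operates beyond 50 nautical miles' holds; fire-extinguisher inspection 160 days ago vs limit 180 → met
6. condition 'carries more than 16 crew' does not hold → requirement n/a → met
7. certificate of documentation present → met
All met.

Yes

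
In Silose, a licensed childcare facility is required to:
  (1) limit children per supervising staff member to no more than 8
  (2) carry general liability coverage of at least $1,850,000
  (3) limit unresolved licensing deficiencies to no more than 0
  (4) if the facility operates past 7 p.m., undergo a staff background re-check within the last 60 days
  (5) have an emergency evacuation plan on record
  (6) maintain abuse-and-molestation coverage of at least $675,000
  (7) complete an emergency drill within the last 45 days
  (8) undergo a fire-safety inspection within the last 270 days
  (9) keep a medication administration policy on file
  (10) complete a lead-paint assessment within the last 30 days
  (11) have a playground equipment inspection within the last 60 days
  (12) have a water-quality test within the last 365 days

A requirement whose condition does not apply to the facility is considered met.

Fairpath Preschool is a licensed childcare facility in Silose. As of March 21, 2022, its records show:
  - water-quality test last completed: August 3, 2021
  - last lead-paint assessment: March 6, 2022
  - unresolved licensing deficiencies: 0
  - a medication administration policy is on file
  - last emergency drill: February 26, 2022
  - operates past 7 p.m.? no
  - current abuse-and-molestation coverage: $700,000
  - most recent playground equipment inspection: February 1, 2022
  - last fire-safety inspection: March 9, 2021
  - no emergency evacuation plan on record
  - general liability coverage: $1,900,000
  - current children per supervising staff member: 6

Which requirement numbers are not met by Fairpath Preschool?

5, 8

1. children per supervising staff member 6 ≤ 8 → met
2. general liability coverage $1,900,000 ≥ $1,850,000 → met
3. unresolved licensing deficiencies 0 ≤ 0 → met
4. condition 'operates past 7 p.m.' does not hold → requirement n/a → met
5. emergency evacuation plan absent → not met
6. abuse-and-molestation coverage $700,000 ≥ $675,000 → met
7. emergency drill 23 days ago vs limit 45 → met
8. fire-safety inspection 377 days ago vs limit 270 → not met
9. medication administration policy present → met
10. lead-paint assessment 15 days ago vs limit 30 → met
11. playground equipment inspection 48 days ago vs limit 60 → met
12. water-quality test 230 days ago vs limit 365 → met
Not met: 5, 8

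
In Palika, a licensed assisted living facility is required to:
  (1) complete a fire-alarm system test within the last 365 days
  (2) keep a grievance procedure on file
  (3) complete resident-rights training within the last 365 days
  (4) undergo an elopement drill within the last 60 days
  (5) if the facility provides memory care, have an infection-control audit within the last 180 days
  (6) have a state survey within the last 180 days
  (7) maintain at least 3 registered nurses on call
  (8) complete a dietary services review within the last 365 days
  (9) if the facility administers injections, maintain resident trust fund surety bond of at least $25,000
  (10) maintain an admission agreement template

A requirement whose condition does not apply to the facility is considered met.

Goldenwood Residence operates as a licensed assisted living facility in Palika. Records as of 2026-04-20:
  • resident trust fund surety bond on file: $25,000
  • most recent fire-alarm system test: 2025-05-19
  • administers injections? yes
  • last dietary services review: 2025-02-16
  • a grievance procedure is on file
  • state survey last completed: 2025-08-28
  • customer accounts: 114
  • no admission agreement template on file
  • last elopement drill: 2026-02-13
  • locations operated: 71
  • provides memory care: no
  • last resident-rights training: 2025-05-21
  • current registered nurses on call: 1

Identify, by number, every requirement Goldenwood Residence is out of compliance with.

4, 6, 7, 8, 10

1. fire-alarm system test 336 days ago vs limit 365 → met
2. grievance procedure present → met
3. resident-rights training 334 days ago vs limit 365 → met
4. elopement drill 66 days ago vs limit 60 → not met
5. condition 'provides memory care' does not hold → requirement n/a → met
6. state survey 235 days ago vs limit 180 → not met
7. registered nurses on call 1 < 3 → not met
8. dietary services review 428 days ago vs limit 365 → not met
9. condition 'administers injections' holds; resident trust fund surety bond $25,000 ≥ $25,000 → met
10. admission agreement template absent → not met
Not met: 4, 6, 7, 8, 10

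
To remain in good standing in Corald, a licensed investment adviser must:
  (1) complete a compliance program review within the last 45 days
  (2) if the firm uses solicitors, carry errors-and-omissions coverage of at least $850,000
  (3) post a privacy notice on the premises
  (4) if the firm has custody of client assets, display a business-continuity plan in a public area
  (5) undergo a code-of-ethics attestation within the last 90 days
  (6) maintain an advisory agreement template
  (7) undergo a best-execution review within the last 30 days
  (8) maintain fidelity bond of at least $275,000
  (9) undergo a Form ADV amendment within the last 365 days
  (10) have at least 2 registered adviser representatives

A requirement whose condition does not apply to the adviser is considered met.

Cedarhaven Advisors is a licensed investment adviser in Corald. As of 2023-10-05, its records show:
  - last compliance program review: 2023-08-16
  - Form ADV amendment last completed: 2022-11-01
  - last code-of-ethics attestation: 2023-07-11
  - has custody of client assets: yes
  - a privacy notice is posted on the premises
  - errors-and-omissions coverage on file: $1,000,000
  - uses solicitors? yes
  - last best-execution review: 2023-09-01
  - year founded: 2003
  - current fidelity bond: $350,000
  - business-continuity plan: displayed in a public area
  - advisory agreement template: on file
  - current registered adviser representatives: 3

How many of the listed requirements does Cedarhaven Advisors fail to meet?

2

1. compliance program review 50 days ago vs limit 45 → not met
2. condition 'uses solicitors' holds; errors-and-omissions coverage $1,000,000 ≥ $850,000 → met
3. privacy notice present → met
4. condition 'has custody of client assets' holds; business-continuity plan present → met
5. code-of-ethics attestation 86 days ago vs limit 90 → met
6. advisory agreement template present → met
7. best-execution review 34 days ago vs limit 30 → not met
8. fidelity bond $350,000 ≥ $275,000 → met
9. Form ADV amendment 338 days ago vs limit 365 → met
10. registered adviser representatives 3 ≥ 2 → met
Not met: 2 of 10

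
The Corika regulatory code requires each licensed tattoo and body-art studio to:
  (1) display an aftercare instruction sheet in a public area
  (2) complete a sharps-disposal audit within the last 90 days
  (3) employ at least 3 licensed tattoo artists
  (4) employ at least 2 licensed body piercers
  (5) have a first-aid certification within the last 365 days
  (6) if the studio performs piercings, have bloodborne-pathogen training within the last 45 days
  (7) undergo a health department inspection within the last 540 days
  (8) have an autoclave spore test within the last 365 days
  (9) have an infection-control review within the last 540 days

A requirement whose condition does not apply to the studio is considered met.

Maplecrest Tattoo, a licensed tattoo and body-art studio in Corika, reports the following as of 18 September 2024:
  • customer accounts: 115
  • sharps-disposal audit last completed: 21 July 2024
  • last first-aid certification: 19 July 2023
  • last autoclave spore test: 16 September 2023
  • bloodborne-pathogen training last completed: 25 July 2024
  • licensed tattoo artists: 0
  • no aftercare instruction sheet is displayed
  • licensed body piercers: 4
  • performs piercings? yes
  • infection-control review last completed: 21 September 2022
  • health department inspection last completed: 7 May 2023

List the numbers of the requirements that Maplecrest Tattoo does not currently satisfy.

1. aftercare instruction sheet absent → not met
2. sharps-disposal audit 59 days ago vs limit 90 → met
3. licensed tattoo artists 0 < 3 → not met
4. licensed body piercers 4 ≥ 2 → met
5. first-aid certification 427 days ago vs limit 365 → not met
6. condition 'performs piercings' holds; bloodborne-pathogen training 55 days ago vs limit 45 → not met
7. health department inspection 500 days ago vs limit 540 → met
8. autoclave spore test 368 days ago vs limit 365 → not met
9. infection-control review 728 days ago vs limit 540 → not met
Not met: 1, 3, 5, 6, 8, 9

1, 3, 5, 6, 8, 9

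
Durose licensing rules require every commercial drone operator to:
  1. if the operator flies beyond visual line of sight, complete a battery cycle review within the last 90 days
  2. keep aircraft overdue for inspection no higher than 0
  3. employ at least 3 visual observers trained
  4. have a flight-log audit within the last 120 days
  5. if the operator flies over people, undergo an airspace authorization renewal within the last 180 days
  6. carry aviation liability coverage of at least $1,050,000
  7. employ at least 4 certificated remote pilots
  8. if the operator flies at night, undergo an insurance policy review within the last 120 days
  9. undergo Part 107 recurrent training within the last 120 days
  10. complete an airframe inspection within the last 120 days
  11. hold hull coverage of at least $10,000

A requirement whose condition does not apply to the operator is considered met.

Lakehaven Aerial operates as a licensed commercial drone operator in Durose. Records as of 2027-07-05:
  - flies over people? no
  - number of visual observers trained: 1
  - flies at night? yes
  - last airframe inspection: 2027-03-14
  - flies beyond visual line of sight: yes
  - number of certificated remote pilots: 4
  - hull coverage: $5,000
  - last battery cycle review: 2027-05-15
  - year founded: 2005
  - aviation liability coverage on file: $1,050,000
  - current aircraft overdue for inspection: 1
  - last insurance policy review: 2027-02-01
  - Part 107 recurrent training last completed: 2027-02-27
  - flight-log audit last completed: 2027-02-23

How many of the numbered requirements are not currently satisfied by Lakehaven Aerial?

6

1. condition 'flies beyond visual line of sight' holds; battery cycle review 51 days ago vs limit 90 → met
2. aircraft overdue for inspection 1 > 0 → not met
3. visual observers trained 1 < 3 → not met
4. flight-log audit 132 days ago vs limit 120 → not met
5. condition 'flies over people' does not hold → requirement n/a → met
6. aviation liability coverage $1,050,000 ≥ $1,050,000 → met
7. certificated remote pilots 4 ≥ 4 → met
8. condition 'flies at night' holds; insurance policy review 154 days ago vs limit 120 → not met
9. Part 107 recurrent training 128 days ago vs limit 120 → not met
10. airframe inspection 113 days ago vs limit 120 → met
11. hull coverage $5,000 < $10,000 → not met
Not met: 6 of 11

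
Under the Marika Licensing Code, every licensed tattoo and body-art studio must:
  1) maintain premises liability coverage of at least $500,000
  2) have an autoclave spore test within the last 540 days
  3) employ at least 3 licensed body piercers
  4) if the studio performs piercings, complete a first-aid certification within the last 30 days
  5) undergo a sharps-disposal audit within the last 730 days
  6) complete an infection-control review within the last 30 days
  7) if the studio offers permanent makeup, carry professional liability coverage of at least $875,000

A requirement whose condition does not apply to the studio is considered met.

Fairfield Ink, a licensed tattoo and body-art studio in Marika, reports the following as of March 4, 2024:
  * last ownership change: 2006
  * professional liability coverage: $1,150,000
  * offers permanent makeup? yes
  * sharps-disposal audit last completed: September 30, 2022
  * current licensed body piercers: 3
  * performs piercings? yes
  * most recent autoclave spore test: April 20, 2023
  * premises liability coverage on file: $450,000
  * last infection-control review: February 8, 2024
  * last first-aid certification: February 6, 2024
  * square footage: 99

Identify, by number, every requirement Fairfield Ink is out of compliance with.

1. premises liability coverage $450,000 < $500,000 → not met
2. autoclave spore test 319 days ago vs limit 540 → met
3. licensed body piercers 3 ≥ 3 → met
4. condition 'performs piercings' holds; first-aid certification 27 days ago vs limit 30 → met
5. sharps-disposal audit 521 days ago vs limit 730 → met
6. infection-control review 25 days ago vs limit 30 → met
7. condition 'offers permanent makeup' holds; professional liability coverage $1,150,000 ≥ $875,000 → met
Not met: 1

1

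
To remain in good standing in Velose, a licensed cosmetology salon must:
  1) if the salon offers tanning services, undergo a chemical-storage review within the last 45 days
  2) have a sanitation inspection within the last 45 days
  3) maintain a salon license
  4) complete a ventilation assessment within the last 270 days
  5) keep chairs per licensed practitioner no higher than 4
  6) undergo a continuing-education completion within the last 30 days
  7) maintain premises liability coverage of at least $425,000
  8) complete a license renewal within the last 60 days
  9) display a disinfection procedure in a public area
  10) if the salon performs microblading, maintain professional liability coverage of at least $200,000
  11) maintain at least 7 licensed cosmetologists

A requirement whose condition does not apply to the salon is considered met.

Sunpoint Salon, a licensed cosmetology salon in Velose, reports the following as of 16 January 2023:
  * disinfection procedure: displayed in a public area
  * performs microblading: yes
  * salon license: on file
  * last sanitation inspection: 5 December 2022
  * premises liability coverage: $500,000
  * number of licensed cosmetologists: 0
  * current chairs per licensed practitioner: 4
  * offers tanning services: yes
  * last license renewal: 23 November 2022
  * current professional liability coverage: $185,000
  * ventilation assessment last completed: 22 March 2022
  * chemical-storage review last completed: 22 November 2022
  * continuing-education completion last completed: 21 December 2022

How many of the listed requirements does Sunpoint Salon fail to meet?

4

1. condition 'offers tanning services' holds; chemical-storage review 55 days ago vs limit 45 → not met
2. sanitation inspection 42 days ago vs limit 45 → met
3. salon license present → met
4. ventilation assessment 300 days ago vs limit 270 → not met
5. chairs per licensed practitioner 4 ≤ 4 → met
6. continuing-education completion 26 days ago vs limit 30 → met
7. premises liability coverage $500,000 ≥ $425,000 → met
8. license renewal 54 days ago vs limit 60 → met
9. disinfection procedure present → met
10. condition 'performs microblading' holds; professional liability coverage $185,000 < $200,000 → not met
11. licensed cosmetologists 0 < 7 → not met
Not met: 4 of 11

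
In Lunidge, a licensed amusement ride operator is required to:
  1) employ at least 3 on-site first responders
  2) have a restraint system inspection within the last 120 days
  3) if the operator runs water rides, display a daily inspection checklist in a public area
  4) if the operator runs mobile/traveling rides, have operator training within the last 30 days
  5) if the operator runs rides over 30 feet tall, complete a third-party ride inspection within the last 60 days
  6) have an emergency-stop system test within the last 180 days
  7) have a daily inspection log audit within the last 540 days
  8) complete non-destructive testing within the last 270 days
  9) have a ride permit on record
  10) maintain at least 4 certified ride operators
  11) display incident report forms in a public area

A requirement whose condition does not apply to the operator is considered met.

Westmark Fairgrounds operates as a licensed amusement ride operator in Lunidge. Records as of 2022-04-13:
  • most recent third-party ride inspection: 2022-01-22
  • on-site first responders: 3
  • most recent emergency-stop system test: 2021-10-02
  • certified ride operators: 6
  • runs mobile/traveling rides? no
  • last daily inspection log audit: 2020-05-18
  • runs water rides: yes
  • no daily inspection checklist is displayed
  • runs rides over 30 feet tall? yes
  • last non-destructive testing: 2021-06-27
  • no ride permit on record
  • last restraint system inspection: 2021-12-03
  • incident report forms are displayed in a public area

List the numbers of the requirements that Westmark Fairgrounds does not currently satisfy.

1. on-site first responders 3 ≥ 3 → met
2. restraint system inspection 131 days ago vs limit 120 → not met
3. condition 'runs water rides' holds; daily inspection checklist absent → not met
4. condition 'runs mobile/traveling rides' does not hold → requirement n/a → met
5. condition 'runs rides over 30 feet tall' holds; third-party ride inspection 81 days ago vs limit 60 → not met
6. emergency-stop system test 193 days ago vs limit 180 → not met
7. daily inspection log audit 695 days ago vs limit 540 → not met
8. non-destructive testing 290 days ago vs limit 270 → not met
9. ride permit absent → not met
10. certified ride operators 6 ≥ 4 → met
11. incident report forms present → met
Not met: 2, 3, 5, 6, 7, 8, 9

2, 3, 5, 6, 7, 8, 9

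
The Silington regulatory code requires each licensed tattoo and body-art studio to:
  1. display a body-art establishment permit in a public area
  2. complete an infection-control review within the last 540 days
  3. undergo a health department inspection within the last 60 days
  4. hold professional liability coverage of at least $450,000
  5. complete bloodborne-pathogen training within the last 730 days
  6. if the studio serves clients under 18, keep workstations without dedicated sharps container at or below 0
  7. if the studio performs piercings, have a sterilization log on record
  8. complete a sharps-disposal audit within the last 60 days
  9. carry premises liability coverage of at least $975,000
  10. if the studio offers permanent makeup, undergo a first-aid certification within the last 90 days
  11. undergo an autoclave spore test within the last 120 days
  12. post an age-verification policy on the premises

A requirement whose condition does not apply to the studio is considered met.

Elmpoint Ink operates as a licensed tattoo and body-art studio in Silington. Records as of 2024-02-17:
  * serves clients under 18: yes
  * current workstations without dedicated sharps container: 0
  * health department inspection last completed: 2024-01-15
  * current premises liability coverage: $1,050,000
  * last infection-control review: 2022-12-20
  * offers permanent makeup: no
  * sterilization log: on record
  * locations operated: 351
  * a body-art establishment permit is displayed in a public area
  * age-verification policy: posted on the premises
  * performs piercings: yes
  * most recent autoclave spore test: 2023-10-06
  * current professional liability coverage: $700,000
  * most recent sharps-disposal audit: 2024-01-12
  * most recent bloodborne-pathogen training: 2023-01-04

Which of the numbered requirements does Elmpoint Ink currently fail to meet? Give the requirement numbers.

11

1. body-art establishment permit present → met
2. infection-control review 424 days ago vs limit 540 → met
3. health department inspection 33 days ago vs limit 60 → met
4. professional liability coverage $700,000 ≥ $450,000 → met
5. bloodborne-pathogen training 409 days ago vs limit 730 → met
6. condition 'serves clients under 18' holds; workstations without dedicated sharps container 0 ≤ 0 → met
7. condition 'performs piercings' holds; sterilization log present → met
8. sharps-disposal audit 36 days ago vs limit 60 → met
9. premises liability coverage $1,050,000 ≥ $975,000 → met
10. condition 'offers permanent makeup' does not hold → requirement n/a → met
11. autoclave spore test 134 days ago vs limit 120 → not met
12. age-verification policy present → met
Not met: 11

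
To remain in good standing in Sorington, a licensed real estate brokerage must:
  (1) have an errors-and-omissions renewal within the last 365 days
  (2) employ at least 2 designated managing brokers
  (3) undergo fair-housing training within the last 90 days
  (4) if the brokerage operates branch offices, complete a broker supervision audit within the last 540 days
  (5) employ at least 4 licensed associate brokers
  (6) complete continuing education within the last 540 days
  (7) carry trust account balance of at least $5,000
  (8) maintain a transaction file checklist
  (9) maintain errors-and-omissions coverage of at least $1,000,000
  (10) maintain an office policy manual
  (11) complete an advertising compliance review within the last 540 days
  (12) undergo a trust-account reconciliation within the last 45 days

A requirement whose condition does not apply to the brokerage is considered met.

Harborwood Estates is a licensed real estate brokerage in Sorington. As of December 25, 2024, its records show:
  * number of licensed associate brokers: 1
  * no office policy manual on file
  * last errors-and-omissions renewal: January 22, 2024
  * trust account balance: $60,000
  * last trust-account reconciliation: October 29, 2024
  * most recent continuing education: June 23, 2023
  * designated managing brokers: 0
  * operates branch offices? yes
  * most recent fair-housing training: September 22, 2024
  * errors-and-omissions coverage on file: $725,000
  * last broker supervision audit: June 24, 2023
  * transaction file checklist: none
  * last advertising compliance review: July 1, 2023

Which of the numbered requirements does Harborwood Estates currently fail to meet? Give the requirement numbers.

1. errors-and-omissions renewal 338 days ago vs limit 365 → met
2. designated managing brokers 0 < 2 → not met
3. fair-housing training 94 days ago vs limit 90 → not met
4. condition 'operates branch offices' holds; broker supervision audit 550 days ago vs limit 540 → not met
5. licensed associate brokers 1 < 4 → not met
6. continuing education 551 days ago vs limit 540 → not met
7. trust account balance $60,000 ≥ $5,000 → met
8. transaction file checklist absent → not met
9. errors-and-omissions coverage $725,000 < $1,000,000 → not met
10. office policy manual absent → not met
11. advertising compliance review 543 days ago vs limit 540 → not met
12. trust-account reconciliation 57 days ago vs limit 45 → not met
Not met: 2, 3, 4, 5, 6, 8, 9, 10, 11, 12

2, 3, 4, 5, 6, 8, 9, 10, 11, 12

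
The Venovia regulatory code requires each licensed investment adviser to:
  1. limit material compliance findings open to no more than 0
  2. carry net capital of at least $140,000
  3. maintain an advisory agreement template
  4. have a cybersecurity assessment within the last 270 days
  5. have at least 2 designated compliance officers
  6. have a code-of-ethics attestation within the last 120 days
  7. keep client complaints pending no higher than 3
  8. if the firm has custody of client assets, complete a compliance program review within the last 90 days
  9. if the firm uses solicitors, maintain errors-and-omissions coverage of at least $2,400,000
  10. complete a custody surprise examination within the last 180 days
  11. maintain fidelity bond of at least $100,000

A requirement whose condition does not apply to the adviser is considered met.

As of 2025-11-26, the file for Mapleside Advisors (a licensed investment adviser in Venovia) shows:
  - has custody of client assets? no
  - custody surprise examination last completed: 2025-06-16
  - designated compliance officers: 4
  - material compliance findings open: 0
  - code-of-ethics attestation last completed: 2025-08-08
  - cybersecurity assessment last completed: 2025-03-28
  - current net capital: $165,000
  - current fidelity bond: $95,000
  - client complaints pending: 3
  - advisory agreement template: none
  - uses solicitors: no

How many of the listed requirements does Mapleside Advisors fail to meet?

2

1. material compliance findings open 0 ≤ 0 → met
2. net capital $165,000 ≥ $140,000 → met
3. advisory agreement template absent → not met
4. cybersecurity assessment 243 days ago vs limit 270 → met
5. designated compliance officers 4 ≥ 2 → met
6. code-of-ethics attestation 110 days ago vs limit 120 → met
7. client complaints pending 3 ≤ 3 → met
8. condition 'has custody of client assets' does not hold → requirement n/a → met
9. condition 'uses solicitors' does not hold → requirement n/a → met
10. custody surprise examination 163 days ago vs limit 180 → met
11. fidelity bond $95,000 < $100,000 → not met
Not met: 2 of 11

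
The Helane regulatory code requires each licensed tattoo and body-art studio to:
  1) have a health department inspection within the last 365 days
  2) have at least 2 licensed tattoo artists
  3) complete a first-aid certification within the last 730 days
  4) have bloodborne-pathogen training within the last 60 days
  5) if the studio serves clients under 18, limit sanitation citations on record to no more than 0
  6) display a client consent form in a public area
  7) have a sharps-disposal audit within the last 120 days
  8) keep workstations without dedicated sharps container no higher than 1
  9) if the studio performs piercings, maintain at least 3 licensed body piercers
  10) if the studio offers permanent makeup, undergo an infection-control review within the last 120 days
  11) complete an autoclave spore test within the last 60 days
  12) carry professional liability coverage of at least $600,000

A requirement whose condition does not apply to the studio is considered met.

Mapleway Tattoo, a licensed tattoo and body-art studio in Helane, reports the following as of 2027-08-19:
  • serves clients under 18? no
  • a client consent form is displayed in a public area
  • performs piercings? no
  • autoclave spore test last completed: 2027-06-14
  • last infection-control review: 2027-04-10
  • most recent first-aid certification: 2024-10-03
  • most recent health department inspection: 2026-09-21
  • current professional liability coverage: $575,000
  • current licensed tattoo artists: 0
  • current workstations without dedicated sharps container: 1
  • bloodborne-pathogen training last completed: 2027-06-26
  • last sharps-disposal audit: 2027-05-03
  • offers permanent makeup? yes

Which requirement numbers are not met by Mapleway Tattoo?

2, 3, 10, 11, 12

1. health department inspection 332 days ago vs limit 365 → met
2. licensed tattoo artists 0 < 2 → not met
3. first-aid certification 1050 days ago vs limit 730 → not met
4. bloodborne-pathogen training 54 days ago vs limit 60 → met
5. condition 'serves clients under 18' does not hold → requirement n/a → met
6. client consent form present → met
7. sharps-disposal audit 108 days ago vs limit 120 → met
8. workstations without dedicated sharps container 1 ≤ 1 → met
9. condition 'performs piercings' does not hold → requirement n/a → met
10. condition 'offers permanent makeup' holds; infection-control review 131 days ago vs limit 120 → not met
11. autoclave spore test 66 days ago vs limit 60 → not met
12. professional liability coverage $575,000 < $600,000 → not met
Not met: 2, 3, 10, 11, 12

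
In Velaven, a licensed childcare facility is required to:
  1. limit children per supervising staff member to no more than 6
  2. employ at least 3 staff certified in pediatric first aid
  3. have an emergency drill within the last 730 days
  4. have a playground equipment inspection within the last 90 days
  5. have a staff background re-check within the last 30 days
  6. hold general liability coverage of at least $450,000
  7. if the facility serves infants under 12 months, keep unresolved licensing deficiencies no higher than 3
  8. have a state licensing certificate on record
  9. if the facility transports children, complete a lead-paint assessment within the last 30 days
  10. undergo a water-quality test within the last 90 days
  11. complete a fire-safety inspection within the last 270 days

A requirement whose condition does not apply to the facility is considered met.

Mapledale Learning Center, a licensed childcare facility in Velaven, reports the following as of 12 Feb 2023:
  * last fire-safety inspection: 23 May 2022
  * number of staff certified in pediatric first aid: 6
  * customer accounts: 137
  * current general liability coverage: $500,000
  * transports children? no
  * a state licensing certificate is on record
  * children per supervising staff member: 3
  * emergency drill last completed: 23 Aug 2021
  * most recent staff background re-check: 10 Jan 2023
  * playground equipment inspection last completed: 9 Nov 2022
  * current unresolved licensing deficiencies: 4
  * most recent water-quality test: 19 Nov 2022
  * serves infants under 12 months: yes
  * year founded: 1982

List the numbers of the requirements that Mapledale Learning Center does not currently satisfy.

4, 5, 7

1. children per supervising staff member 3 ≤ 6 → met
2. staff certified in pediatric first aid 6 ≥ 3 → met
3. emergency drill 538 days ago vs limit 730 → met
4. playground equipment inspection 95 days ago vs limit 90 → not met
5. staff background re-check 33 days ago vs limit 30 → not met
6. general liability coverage $500,000 ≥ $450,000 → met
7. condition 'serves infants under 12 months' holds; unresolved licensing deficiencies 4 > 3 → not met
8. state licensing certificate present → met
9. condition 'transports children' does not hold → requirement n/a → met
10. water-quality test 85 days ago vs limit 90 → met
11. fire-safety inspection 265 days ago vs limit 270 → met
Not met: 4, 5, 7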